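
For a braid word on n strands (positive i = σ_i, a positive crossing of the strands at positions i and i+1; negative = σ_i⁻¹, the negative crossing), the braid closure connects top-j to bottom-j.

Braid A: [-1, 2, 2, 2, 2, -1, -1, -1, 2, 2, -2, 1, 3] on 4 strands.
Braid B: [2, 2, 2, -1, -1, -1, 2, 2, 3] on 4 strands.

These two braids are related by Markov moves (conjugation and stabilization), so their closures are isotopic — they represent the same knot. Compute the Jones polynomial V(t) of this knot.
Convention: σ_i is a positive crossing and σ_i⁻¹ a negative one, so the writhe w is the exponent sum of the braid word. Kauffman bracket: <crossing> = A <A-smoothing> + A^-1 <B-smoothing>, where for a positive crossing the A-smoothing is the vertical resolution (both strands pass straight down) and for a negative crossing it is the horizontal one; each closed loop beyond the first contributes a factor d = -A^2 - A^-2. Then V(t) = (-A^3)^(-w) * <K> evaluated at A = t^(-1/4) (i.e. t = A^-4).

-t^6 + t^5 - 2*t^4 + 3*t^3 - 2*t^2 + 3*t - 1 + t^-1 - t^-2

Derivation:
Markov-equivalent braids have isotopic closures, hence identical knot invariants. Strip the Markov moves from each word to reach a common short braid β, then compute V(t) once on β.
Braid A: s1^-1 s2 s2 s2 s2 s1^-1 s1^-1 s1^-1 s2 s2 s2^-1 s1 s3 on 4 strands reduces by inverse Markov moves (closure unchanged at each step):
  Destabilize: the word has the form β·s3 where s3 occurs only as the final letter (β ∈ B_3); drop it and the last strand → 3 strands.
  Deconjugate: the word is γ·β·γ⁻¹ with γ = s1^-1 s2 (prefix) and γ⁻¹ = s2^-1 s1 (suffix); strip both.
Reduced to β = s2 s2 s2 s1^-1 s1^-1 s1^-1 s2 s2 on 3 strands, 8 crossings.
Braid B: s2 s2 s2 s1^-1 s1^-1 s1^-1 s2 s2 s3 on 4 strands reduces by inverse Markov moves (closure unchanged at each step):
  Destabilize: the word has the form β·s3 where s3 occurs only as the final letter (β ∈ B_3); drop it and the last strand → 3 strands.
Reduced to β = s2 s2 s2 s1^-1 s1^-1 s1^-1 s2 s2 on 3 strands, 8 crossings.
Both give the same β = s2 s2 s2 s1^-1 s1^-1 s1^-1 s2 s2 on 3 strands, so one state sum suffices:
Braid: s2 s2 s2 s1^-1 s1^-1 s1^-1 s2 s2 on 3 strands, 8 crossings.
Writhe w = (#positive) - (#negative) = 5 - 3 = 2.
Enumerate smoothing states for the bracket polynomial. There are 2^8 = 256 states.
For each crossing: s=0 is the vertical smoothing, s=1 horizontal. Crossing k contributes A^(sign_k * (1 - 2*s_k)); loop factor d = -A^2 - A^-2.
Tabulate the states by total A-exponent and number of loops L (A-exp: L × count):
  A^8: L=4 ×1
  A^6: L=3 ×8
  A^4: L=2 ×18, L=4 ×10
  A^2: L=1 ×15, L=3 ×31, L=5 ×10
  A^0: L=2 ×35, L=4 ×30, L=6 ×5
  A^-2: L=3 ×40, L=5 ×15, L=7 ×1
  A^-4: L=4 ×25, L=6 ×3
  A^-6: L=5 ×8
  A^-8: L=6 ×1
Each group contributes A^e * Σ count * d^(L-1):
Powers of d = -A^2 - A^-2: d^2 = A^4 + 2 + A^-4; d^3 = -A^6 - 3*A^2 - 3*A^-2 - A^-6; d^4 = A^8 + 4*A^4 + 6 + 4*A^-4 + A^-8; d^5 = -A^10 - 5*A^6 - 10*A^2 - 10*A^-2 - 5*A^-6 - A^-10; d^6 = A^12 + 6*A^8 + 15*A^4 + 20 + 15*A^-4 + 6*A^-8 + A^-12.
  A^8 * (d^3) = -A^14 - 3*A^10 - 3*A^6 - A^2
  A^6 * (8*d^2) = 8*A^10 + 16*A^6 + 8*A^2
  A^4 * (18*d + 10*d^3) = -10*A^10 - 48*A^6 - 48*A^2 - 10*A^-2
  A^2 * (15 + 31*d^2 + 10*d^4) = 10*A^10 + 71*A^6 + 137*A^2 + 71*A^-2 + 10*A^-6
  A^0 * (35*d + 30*d^3 + 5*d^5) = -5*A^10 - 55*A^6 - 175*A^2 - 175*A^-2 - 55*A^-6 - 5*A^-10
  A^-2 * (40*d^2 + 15*d^4 + d^6) = A^10 + 21*A^6 + 115*A^2 + 190*A^-2 + 115*A^-6 + 21*A^-10 + A^-14
  A^-4 * (25*d^3 + 3*d^5) = -3*A^6 - 40*A^2 - 105*A^-2 - 105*A^-6 - 40*A^-10 - 3*A^-14
  A^-6 * (8*d^4) = 8*A^2 + 32*A^-2 + 48*A^-6 + 32*A^-10 + 8*A^-14
  A^-8 * (d^5) = -A^2 - 5*A^-2 - 10*A^-6 - 10*A^-10 - 5*A^-14 - A^-18
Summing the groups: <K> = -A^14 + A^10 - A^6 + 3*A^2 - 2*A^-2 + 3*A^-6 - 2*A^-10 + A^-14 - A^-18
Normalise by the writhe: (-A^3)^(-w) = (-A^3)^(-2) = A^-6, so f(A) = A^-6 * <K> = -A^8 + A^4 - 1 + 3*A^-4 - 2*A^-8 + 3*A^-12 - 2*A^-16 + A^-20 - A^-24.
Substitute A = t^(-1/4), i.e. A^e → t^(-e/4): V(t) = -t^6 + t^5 - 2*t^4 + 3*t^3 - 2*t^2 + 3*t - 1 + t^-1 - t^-2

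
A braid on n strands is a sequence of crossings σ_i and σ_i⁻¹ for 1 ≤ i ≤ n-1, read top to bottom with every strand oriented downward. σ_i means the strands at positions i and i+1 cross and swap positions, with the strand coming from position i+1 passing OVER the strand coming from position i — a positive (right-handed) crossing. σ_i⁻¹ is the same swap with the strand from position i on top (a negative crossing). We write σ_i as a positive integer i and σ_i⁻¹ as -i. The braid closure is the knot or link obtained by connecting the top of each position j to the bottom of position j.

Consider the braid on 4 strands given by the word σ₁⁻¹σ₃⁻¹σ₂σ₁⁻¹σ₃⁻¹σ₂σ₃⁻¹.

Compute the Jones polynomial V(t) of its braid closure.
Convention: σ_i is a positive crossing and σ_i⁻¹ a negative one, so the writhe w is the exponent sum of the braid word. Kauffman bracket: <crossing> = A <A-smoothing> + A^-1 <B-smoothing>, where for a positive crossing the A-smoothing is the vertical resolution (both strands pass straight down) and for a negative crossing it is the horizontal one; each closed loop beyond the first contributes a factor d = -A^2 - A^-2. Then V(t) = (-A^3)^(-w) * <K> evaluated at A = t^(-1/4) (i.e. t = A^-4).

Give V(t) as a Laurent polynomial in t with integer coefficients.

t - 2 + 3*t^-1 - 3*t^-2 + 4*t^-3 - 3*t^-4 + 2*t^-5 - t^-6

Derivation:
Braid: s1^-1 s3^-1 s2 s1^-1 s3^-1 s2 s3^-1 on 4 strands, 7 crossings.
Writhe w = (#positive) - (#negative) = 2 - 5 = -3.
Computing the Kauffman bracket via state sum. There are 2^7 = 128 states.
For each crossing: s=0 is the vertical smoothing, s=1 horizontal. Crossing k contributes A^(sign_k * (1 - 2*s_k)); loop factor d = -A^2 - A^-2.
Tabulate the states by total A-exponent and number of loops L (A-exp: L × count):
  A^7: L=5 ×1
  A^5: L=4 ×7
  A^3: L=3 ×20, L=5 ×1
  A^1: L=2 ×29, L=4 ×6
  A^-1: L=1 ×19, L=3 ×16
  A^-3: L=2 ×19, L=4 ×2
  A^-5: L=3 ×7
  A^-7: L=4 ×1
Each group contributes A^e * Σ count * d^(L-1):
Powers of d = -A^2 - A^-2: d^2 = A^4 + 2 + A^-4; d^3 = -A^6 - 3*A^2 - 3*A^-2 - A^-6; d^4 = A^8 + 4*A^4 + 6 + 4*A^-4 + A^-8.
  A^7 * (d^4) = A^15 + 4*A^11 + 6*A^7 + 4*A^3 + A^-1
  A^5 * (7*d^3) = -7*A^11 - 21*A^7 - 21*A^3 - 7*A^-1
  A^3 * (20*d^2 + d^4) = A^11 + 24*A^7 + 46*A^3 + 24*A^-1 + A^-5
  A^1 * (29*d + 6*d^3) = -6*A^7 - 47*A^3 - 47*A^-1 - 6*A^-5
  A^-1 * (19 + 16*d^2) = 16*A^3 + 51*A^-1 + 16*A^-5
  A^-3 * (19*d + 2*d^3) = -2*A^3 - 25*A^-1 - 25*A^-5 - 2*A^-9
  A^-5 * (7*d^2) = 7*A^-1 + 14*A^-5 + 7*A^-9
  A^-7 * (d^3) = -A^-1 - 3*A^-5 - 3*A^-9 - A^-13
Summing the groups: <K> = A^15 - 2*A^11 + 3*A^7 - 4*A^3 + 3*A^-1 - 3*A^-5 + 2*A^-9 - A^-13
Normalise by the writhe: (-A^3)^(-w) = (-A^3)^(3) = -A^9, so f(A) = -A^9 * <K> = -A^24 + 2*A^20 - 3*A^16 + 4*A^12 - 3*A^8 + 3*A^4 - 2 + A^-4.
Substitute A = t^(-1/4), i.e. A^e → t^(-e/4): V(t) = t - 2 + 3*t^-1 - 3*t^-2 + 4*t^-3 - 3*t^-4 + 2*t^-5 - t^-6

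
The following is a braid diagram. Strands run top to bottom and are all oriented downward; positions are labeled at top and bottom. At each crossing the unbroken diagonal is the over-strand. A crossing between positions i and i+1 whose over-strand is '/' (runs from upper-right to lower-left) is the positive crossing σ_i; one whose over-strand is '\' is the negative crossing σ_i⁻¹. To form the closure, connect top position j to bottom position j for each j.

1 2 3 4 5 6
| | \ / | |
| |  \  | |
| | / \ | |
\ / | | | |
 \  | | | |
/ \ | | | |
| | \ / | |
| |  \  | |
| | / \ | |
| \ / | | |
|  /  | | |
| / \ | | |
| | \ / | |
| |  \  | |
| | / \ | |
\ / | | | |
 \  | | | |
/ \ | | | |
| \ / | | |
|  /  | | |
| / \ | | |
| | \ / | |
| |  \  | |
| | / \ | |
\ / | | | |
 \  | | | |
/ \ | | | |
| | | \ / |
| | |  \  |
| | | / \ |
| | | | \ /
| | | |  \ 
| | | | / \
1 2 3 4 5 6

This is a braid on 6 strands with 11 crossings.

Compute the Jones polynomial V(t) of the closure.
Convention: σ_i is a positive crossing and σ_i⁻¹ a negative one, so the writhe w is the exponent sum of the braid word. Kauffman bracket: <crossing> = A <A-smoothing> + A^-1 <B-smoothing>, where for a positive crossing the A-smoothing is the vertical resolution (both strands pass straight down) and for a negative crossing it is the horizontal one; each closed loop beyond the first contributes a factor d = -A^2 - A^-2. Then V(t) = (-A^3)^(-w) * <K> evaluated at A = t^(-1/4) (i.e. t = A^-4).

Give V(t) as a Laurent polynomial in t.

Reading the diagram top to bottom ('/'-over between positions i,i+1 = s_i, '\'-over = s_i^-1): braid word = s3^-1 s1^-1 s3^-1 s2 s3^-1 s1^-1 s2 s3^-1 s1^-1 s4^-1 s5^-1.
The presented braid s3^-1 s1^-1 s3^-1 s2 s3^-1 s1^-1 s2 s3^-1 s1^-1 s4^-1 s5^-1 on 6 strands reduces by inverse Markov moves (closure unchanged at each step):
  Destabilize: the word has the form β·s5^-1 where s5^-1 occurs only as the final letter (β ∈ B_5); drop it and the last strand → 5 strands.
  Destabilize: the word has the form β·s4^-1 where s4^-1 occurs only as the final letter (β ∈ B_4); drop it and the last strand → 4 strands.
Reduced to β = s3^-1 s1^-1 s3^-1 s2 s3^-1 s1^-1 s2 s3^-1 s1^-1 on 4 strands, 9 crossings.
Compute on β:
Braid: s3^-1 s1^-1 s3^-1 s2 s3^-1 s1^-1 s2 s3^-1 s1^-1 on 4 strands, 9 crossings.
Writhe w = (#positive) - (#negative) = 2 - 7 = -5.
Computing the Kauffman bracket via state sum. There are 2^9 = 512 states.
Each crossing splits two ways (0=vertical, 1=horizontal). The state's weight is A^(#A-smoothings - #B-smoothings) * d^(loops - 1).
Tabulate the states by total A-exponent and number of loops L (A-exp: L × count):
  A^9: L=7 ×1
  A^7: L=6 ×9
  A^5: L=5 ×36
  A^3: L=4 ×83, L=6 ×1
  A^1: L=3 ×118, L=5 ×8
  A^-1: L=2 ×100, L=4 ×26
  A^-3: L=1 ×41, L=3 ×42, L=5 ×1
  A^-5: L=2 ×31, L=4 ×5
  A^-7: L=3 ×9
  A^-9: L=4 ×1
Each group contributes A^e * Σ count * d^(L-1):
Powers of d = -A^2 - A^-2: d^2 = A^4 + 2 + A^-4; d^3 = -A^6 - 3*A^2 - 3*A^-2 - A^-6; d^4 = A^8 + 4*A^4 + 6 + 4*A^-4 + A^-8; d^5 = -A^10 - 5*A^6 - 10*A^2 - 10*A^-2 - 5*A^-6 - A^-10; d^6 = A^12 + 6*A^8 + 15*A^4 + 20 + 15*A^-4 + 6*A^-8 + A^-12.
  A^9 * (d^6) = A^21 + 6*A^17 + 15*A^13 + 20*A^9 + 15*A^5 + 6*A + A^-3
  A^7 * (9*d^5) = -9*A^17 - 45*A^13 - 90*A^9 - 90*A^5 - 45*A - 9*A^-3
  A^5 * (36*d^4) = 36*A^13 + 144*A^9 + 216*A^5 + 144*A + 36*A^-3
  A^3 * (83*d^3 + d^5) = -A^13 - 88*A^9 - 259*A^5 - 259*A - 88*A^-3 - A^-7
  A^1 * (118*d^2 + 8*d^4) = 8*A^9 + 150*A^5 + 284*A + 150*A^-3 + 8*A^-7
  A^-1 * (100*d + 26*d^3) = -26*A^5 - 178*A - 178*A^-3 - 26*A^-7
  A^-3 * (41 + 42*d^2 + d^4) = A^5 + 46*A + 131*A^-3 + 46*A^-7 + A^-11
  A^-5 * (31*d + 5*d^3) = -5*A - 46*A^-3 - 46*A^-7 - 5*A^-11
  A^-7 * (9*d^2) = 9*A^-3 + 18*A^-7 + 9*A^-11
  A^-9 * (d^3) = -A^-3 - 3*A^-7 - 3*A^-11 - A^-15
Summing the groups: <K> = A^21 - 3*A^17 + 5*A^13 - 6*A^9 + 7*A^5 - 7*A + 5*A^-3 - 4*A^-7 + 2*A^-11 - A^-15
Normalise by the writhe: (-A^3)^(-w) = (-A^3)^(5) = -A^15, so f(A) = -A^15 * <K> = -A^36 + 3*A^32 - 5*A^28 + 6*A^24 - 7*A^20 + 7*A^16 - 5*A^12 + 4*A^8 - 2*A^4 + 1.
Substitute A = t^(-1/4), i.e. A^e → t^(-e/4): V(t) = 1 - 2*t^-1 + 4*t^-2 - 5*t^-3 + 7*t^-4 - 7*t^-5 + 6*t^-6 - 5*t^-7 + 3*t^-8 - t^-9

Answer: 1 - 2*t^-1 + 4*t^-2 - 5*t^-3 + 7*t^-4 - 7*t^-5 + 6*t^-6 - 5*t^-7 + 3*t^-8 - t^-9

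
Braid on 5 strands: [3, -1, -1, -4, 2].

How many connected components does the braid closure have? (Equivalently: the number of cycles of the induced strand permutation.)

Track the strand permutation on 5 strands, starting from identity.
  step 1: s3 swaps positions 3,4 -> [1 2 4 3 5]
  step 2: s1^-1 swaps positions 1,2 -> [2 1 4 3 5]
  step 3: s1^-1 swaps positions 1,2 -> [1 2 4 3 5]
  step 4: s4^-1 swaps positions 4,5 -> [1 2 4 5 3]
  step 5: s2 swaps positions 2,3 -> [1 4 2 5 3]
Final permutation (position -> original strand): [1 4 2 5 3]
Closure components = cycle count of this permutation = 2.

Answer: 2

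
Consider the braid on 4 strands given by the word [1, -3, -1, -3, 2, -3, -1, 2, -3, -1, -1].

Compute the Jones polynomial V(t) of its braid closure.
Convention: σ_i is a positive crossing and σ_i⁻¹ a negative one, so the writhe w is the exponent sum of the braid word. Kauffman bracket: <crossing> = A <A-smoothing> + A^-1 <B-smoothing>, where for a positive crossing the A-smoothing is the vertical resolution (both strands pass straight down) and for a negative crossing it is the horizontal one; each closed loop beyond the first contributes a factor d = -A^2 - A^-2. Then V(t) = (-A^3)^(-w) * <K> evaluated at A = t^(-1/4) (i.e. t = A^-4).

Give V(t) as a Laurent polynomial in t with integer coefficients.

1 - 2*t^-1 + 4*t^-2 - 5*t^-3 + 7*t^-4 - 7*t^-5 + 6*t^-6 - 5*t^-7 + 3*t^-8 - t^-9

Derivation:
The presented braid s1 s3^-1 s1^-1 s3^-1 s2 s3^-1 s1^-1 s2 s3^-1 s1^-1 s1^-1 on 4 strands reduces by inverse Markov moves (closure unchanged at each step):
  Deconjugate: the word is γ·β·γ⁻¹ with γ = s1 (prefix) and γ⁻¹ = s1^-1 (suffix); strip both.
Reduced to β = s3^-1 s1^-1 s3^-1 s2 s3^-1 s1^-1 s2 s3^-1 s1^-1 on 4 strands, 9 crossings.
Compute on β:
Braid: s3^-1 s1^-1 s3^-1 s2 s3^-1 s1^-1 s2 s3^-1 s1^-1 on 4 strands, 9 crossings.
Writhe w = (#positive) - (#negative) = 2 - 7 = -5.
State-sum expansion of <K>. There are 2^9 = 512 states.
Each crossing splits two ways (0=vertical, 1=horizontal). The state's weight is A^(#A-smoothings - #B-smoothings) * d^(loops - 1).
Tabulate the states by total A-exponent and number of loops L (A-exp: L × count):
  A^9: L=7 ×1
  A^7: L=6 ×9
  A^5: L=5 ×36
  A^3: L=4 ×83, L=6 ×1
  A^1: L=3 ×118, L=5 ×8
  A^-1: L=2 ×100, L=4 ×26
  A^-3: L=1 ×41, L=3 ×42, L=5 ×1
  A^-5: L=2 ×31, L=4 ×5
  A^-7: L=3 ×9
  A^-9: L=4 ×1
Each group contributes A^e * Σ count * d^(L-1):
Powers of d = -A^2 - A^-2: d^2 = A^4 + 2 + A^-4; d^3 = -A^6 - 3*A^2 - 3*A^-2 - A^-6; d^4 = A^8 + 4*A^4 + 6 + 4*A^-4 + A^-8; d^5 = -A^10 - 5*A^6 - 10*A^2 - 10*A^-2 - 5*A^-6 - A^-10; d^6 = A^12 + 6*A^8 + 15*A^4 + 20 + 15*A^-4 + 6*A^-8 + A^-12.
  A^9 * (d^6) = A^21 + 6*A^17 + 15*A^13 + 20*A^9 + 15*A^5 + 6*A + A^-3
  A^7 * (9*d^5) = -9*A^17 - 45*A^13 - 90*A^9 - 90*A^5 - 45*A - 9*A^-3
  A^5 * (36*d^4) = 36*A^13 + 144*A^9 + 216*A^5 + 144*A + 36*A^-3
  A^3 * (83*d^3 + d^5) = -A^13 - 88*A^9 - 259*A^5 - 259*A - 88*A^-3 - A^-7
  A^1 * (118*d^2 + 8*d^4) = 8*A^9 + 150*A^5 + 284*A + 150*A^-3 + 8*A^-7
  A^-1 * (100*d + 26*d^3) = -26*A^5 - 178*A - 178*A^-3 - 26*A^-7
  A^-3 * (41 + 42*d^2 + d^4) = A^5 + 46*A + 131*A^-3 + 46*A^-7 + A^-11
  A^-5 * (31*d + 5*d^3) = -5*A - 46*A^-3 - 46*A^-7 - 5*A^-11
  A^-7 * (9*d^2) = 9*A^-3 + 18*A^-7 + 9*A^-11
  A^-9 * (d^3) = -A^-3 - 3*A^-7 - 3*A^-11 - A^-15
Summing the groups: <K> = A^21 - 3*A^17 + 5*A^13 - 6*A^9 + 7*A^5 - 7*A + 5*A^-3 - 4*A^-7 + 2*A^-11 - A^-15
Normalise by the writhe: (-A^3)^(-w) = (-A^3)^(5) = -A^15, so f(A) = -A^15 * <K> = -A^36 + 3*A^32 - 5*A^28 + 6*A^24 - 7*A^20 + 7*A^16 - 5*A^12 + 4*A^8 - 2*A^4 + 1.
Substitute A = t^(-1/4), i.e. A^e → t^(-e/4): V(t) = 1 - 2*t^-1 + 4*t^-2 - 5*t^-3 + 7*t^-4 - 7*t^-5 + 6*t^-6 - 5*t^-7 + 3*t^-8 - t^-9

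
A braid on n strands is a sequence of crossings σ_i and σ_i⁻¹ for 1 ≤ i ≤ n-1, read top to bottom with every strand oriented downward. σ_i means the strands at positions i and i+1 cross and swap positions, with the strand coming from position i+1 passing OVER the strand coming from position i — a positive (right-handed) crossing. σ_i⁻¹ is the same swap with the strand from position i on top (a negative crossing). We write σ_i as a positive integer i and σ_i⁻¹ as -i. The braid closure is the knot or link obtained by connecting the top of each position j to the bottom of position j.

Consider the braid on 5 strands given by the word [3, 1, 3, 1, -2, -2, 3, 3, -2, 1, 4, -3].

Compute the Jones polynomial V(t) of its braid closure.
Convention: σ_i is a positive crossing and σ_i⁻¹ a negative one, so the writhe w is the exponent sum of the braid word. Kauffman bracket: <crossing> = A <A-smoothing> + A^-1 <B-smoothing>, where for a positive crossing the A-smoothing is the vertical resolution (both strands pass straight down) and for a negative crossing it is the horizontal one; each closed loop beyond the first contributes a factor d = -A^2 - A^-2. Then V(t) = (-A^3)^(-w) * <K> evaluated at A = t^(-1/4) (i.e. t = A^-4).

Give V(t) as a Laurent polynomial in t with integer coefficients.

t^7 - 3*t^6 + 4*t^5 - 6*t^4 + 7*t^3 - 6*t^2 + 6*t - 3 + 2*t^-1 - t^-2

Derivation:
The presented braid s3 s1 s3 s1 s2^-1 s2^-1 s3 s3 s2^-1 s1 s4 s3^-1 on 5 strands reduces by inverse Markov moves (closure unchanged at each step):
  Deconjugate: the word is γ·β·γ⁻¹ with γ = s3 (prefix) and γ⁻¹ = s3^-1 (suffix); strip both.
  Destabilize: the word has the form β·s4 where s4 occurs only as the final letter (β ∈ B_4); drop it and the last strand → 4 strands.
Reduced to β = s1 s3 s1 s2^-1 s2^-1 s3 s3 s2^-1 s1 on 4 strands, 9 crossings.
Compute on β:
Braid: s1 s3 s1 s2^-1 s2^-1 s3 s3 s2^-1 s1 on 4 strands, 9 crossings.
Writhe w = (#positive) - (#negative) = 6 - 3 = 3.
Computing the Kauffman bracket via state sum. There are 2^9 = 512 states.
For each crossing: s=0 is the vertical smoothing, s=1 horizontal. Crossing k contributes A^(sign_k * (1 - 2*s_k)); loop factor d = -A^2 - A^-2.
Tabulate the states by total A-exponent and number of loops L (A-exp: L × count):
  A^9: L=5 ×1
  A^7: L=4 ×9
  A^5: L=3 ×32, L=5 ×4
  A^3: L=2 ×55, L=4 ×28, L=6 ×1
  A^1: L=1 ×39, L=3 ×77, L=5 ×10
  A^-1: L=2 ×81, L=4 ×44, L=6 ×1
  A^-3: L=3 ×73, L=5 ×11
  A^-5: L=4 ×35, L=6 ×1
  A^-7: L=5 ×9
  A^-9: L=6 ×1
Each group contributes A^e * Σ count * d^(L-1):
Powers of d = -A^2 - A^-2: d^2 = A^4 + 2 + A^-4; d^3 = -A^6 - 3*A^2 - 3*A^-2 - A^-6; d^4 = A^8 + 4*A^4 + 6 + 4*A^-4 + A^-8; d^5 = -A^10 - 5*A^6 - 10*A^2 - 10*A^-2 - 5*A^-6 - A^-10.
  A^9 * (d^4) = A^17 + 4*A^13 + 6*A^9 + 4*A^5 + A
  A^7 * (9*d^3) = -9*A^13 - 27*A^9 - 27*A^5 - 9*A
  A^5 * (32*d^2 + 4*d^4) = 4*A^13 + 48*A^9 + 88*A^5 + 48*A + 4*A^-3
  A^3 * (55*d + 28*d^3 + d^5) = -A^13 - 33*A^9 - 149*A^5 - 149*A - 33*A^-3 - A^-7
  A^1 * (39 + 77*d^2 + 10*d^4) = 10*A^9 + 117*A^5 + 253*A + 117*A^-3 + 10*A^-7
  A^-1 * (81*d + 44*d^3 + d^5) = -A^9 - 49*A^5 - 223*A - 223*A^-3 - 49*A^-7 - A^-11
  A^-3 * (73*d^2 + 11*d^4) = 11*A^5 + 117*A + 212*A^-3 + 117*A^-7 + 11*A^-11
  A^-5 * (35*d^3 + d^5) = -A^5 - 40*A - 115*A^-3 - 115*A^-7 - 40*A^-11 - A^-15
  A^-7 * (9*d^4) = 9*A + 36*A^-3 + 54*A^-7 + 36*A^-11 + 9*A^-15
  A^-9 * (d^5) = -A - 5*A^-3 - 10*A^-7 - 10*A^-11 - 5*A^-15 - A^-19
Summing the groups: <K> = A^17 - 2*A^13 + 3*A^9 - 6*A^5 + 6*A - 7*A^-3 + 6*A^-7 - 4*A^-11 + 3*A^-15 - A^-19
Normalise by the writhe: (-A^3)^(-w) = (-A^3)^(-3) = -A^-9, so f(A) = -A^-9 * <K> = -A^8 + 2*A^4 - 3 + 6*A^-4 - 6*A^-8 + 7*A^-12 - 6*A^-16 + 4*A^-20 - 3*A^-24 + A^-28.
Substitute A = t^(-1/4), i.e. A^e → t^(-e/4): V(t) = t^7 - 3*t^6 + 4*t^5 - 6*t^4 + 7*t^3 - 6*t^2 + 6*t - 3 + 2*t^-1 - t^-2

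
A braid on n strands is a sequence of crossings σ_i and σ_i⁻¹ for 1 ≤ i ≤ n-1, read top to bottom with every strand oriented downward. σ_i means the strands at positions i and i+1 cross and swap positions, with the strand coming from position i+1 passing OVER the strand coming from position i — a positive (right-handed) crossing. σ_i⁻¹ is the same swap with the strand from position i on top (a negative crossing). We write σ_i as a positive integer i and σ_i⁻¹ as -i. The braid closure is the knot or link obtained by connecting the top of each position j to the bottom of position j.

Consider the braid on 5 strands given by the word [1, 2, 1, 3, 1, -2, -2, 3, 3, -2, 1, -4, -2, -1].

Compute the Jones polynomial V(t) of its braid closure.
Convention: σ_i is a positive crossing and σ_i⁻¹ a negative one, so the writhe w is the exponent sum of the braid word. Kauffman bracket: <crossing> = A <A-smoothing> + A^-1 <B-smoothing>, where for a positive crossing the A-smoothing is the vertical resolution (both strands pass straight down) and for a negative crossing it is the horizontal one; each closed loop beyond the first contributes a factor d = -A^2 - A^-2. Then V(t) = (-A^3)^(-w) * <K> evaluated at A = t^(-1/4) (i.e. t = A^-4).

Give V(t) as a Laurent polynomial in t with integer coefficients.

t^7 - 3*t^6 + 4*t^5 - 6*t^4 + 7*t^3 - 6*t^2 + 6*t - 3 + 2*t^-1 - t^-2

Derivation:
The presented braid s1 s2 s1 s3 s1 s2^-1 s2^-1 s3 s3 s2^-1 s1 s4^-1 s2^-1 s1^-1 on 5 strands reduces by inverse Markov moves (closure unchanged at each step):
  Deconjugate: the word is γ·β·γ⁻¹ with γ = s1 s2 (prefix) and γ⁻¹ = s2^-1 s1^-1 (suffix); strip both.
  Destabilize: the word has the form β·s4^-1 where s4^-1 occurs only as the final letter (β ∈ B_4); drop it and the last strand → 4 strands.
Reduced to β = s1 s3 s1 s2^-1 s2^-1 s3 s3 s2^-1 s1 on 4 strands, 9 crossings.
Compute on β:
Braid: s1 s3 s1 s2^-1 s2^-1 s3 s3 s2^-1 s1 on 4 strands, 9 crossings.
Writhe w = (#positive) - (#negative) = 6 - 3 = 3.
Enumerate smoothing states for the bracket polynomial. There are 2^9 = 512 states.
Smooth each crossing (0=||, 1=⌣⌢); contribution A^(Σ sign_k(1-2s_k)) * d^(L-1).
Tabulate the states by total A-exponent and number of loops L (A-exp: L × count):
  A^9: L=5 ×1
  A^7: L=4 ×9
  A^5: L=3 ×32, L=5 ×4
  A^3: L=2 ×55, L=4 ×28, L=6 ×1
  A^1: L=1 ×39, L=3 ×77, L=5 ×10
  A^-1: L=2 ×81, L=4 ×44, L=6 ×1
  A^-3: L=3 ×73, L=5 ×11
  A^-5: L=4 ×35, L=6 ×1
  A^-7: L=5 ×9
  A^-9: L=6 ×1
Each group contributes A^e * Σ count * d^(L-1):
Powers of d = -A^2 - A^-2: d^2 = A^4 + 2 + A^-4; d^3 = -A^6 - 3*A^2 - 3*A^-2 - A^-6; d^4 = A^8 + 4*A^4 + 6 + 4*A^-4 + A^-8; d^5 = -A^10 - 5*A^6 - 10*A^2 - 10*A^-2 - 5*A^-6 - A^-10.
  A^9 * (d^4) = A^17 + 4*A^13 + 6*A^9 + 4*A^5 + A
  A^7 * (9*d^3) = -9*A^13 - 27*A^9 - 27*A^5 - 9*A
  A^5 * (32*d^2 + 4*d^4) = 4*A^13 + 48*A^9 + 88*A^5 + 48*A + 4*A^-3
  A^3 * (55*d + 28*d^3 + d^5) = -A^13 - 33*A^9 - 149*A^5 - 149*A - 33*A^-3 - A^-7
  A^1 * (39 + 77*d^2 + 10*d^4) = 10*A^9 + 117*A^5 + 253*A + 117*A^-3 + 10*A^-7
  A^-1 * (81*d + 44*d^3 + d^5) = -A^9 - 49*A^5 - 223*A - 223*A^-3 - 49*A^-7 - A^-11
  A^-3 * (73*d^2 + 11*d^4) = 11*A^5 + 117*A + 212*A^-3 + 117*A^-7 + 11*A^-11
  A^-5 * (35*d^3 + d^5) = -A^5 - 40*A - 115*A^-3 - 115*A^-7 - 40*A^-11 - A^-15
  A^-7 * (9*d^4) = 9*A + 36*A^-3 + 54*A^-7 + 36*A^-11 + 9*A^-15
  A^-9 * (d^5) = -A - 5*A^-3 - 10*A^-7 - 10*A^-11 - 5*A^-15 - A^-19
Summing the groups: <K> = A^17 - 2*A^13 + 3*A^9 - 6*A^5 + 6*A - 7*A^-3 + 6*A^-7 - 4*A^-11 + 3*A^-15 - A^-19
Normalise by the writhe: (-A^3)^(-w) = (-A^3)^(-3) = -A^-9, so f(A) = -A^-9 * <K> = -A^8 + 2*A^4 - 3 + 6*A^-4 - 6*A^-8 + 7*A^-12 - 6*A^-16 + 4*A^-20 - 3*A^-24 + A^-28.
Substitute A = t^(-1/4), i.e. A^e → t^(-e/4): V(t) = t^7 - 3*t^6 + 4*t^5 - 6*t^4 + 7*t^3 - 6*t^2 + 6*t - 3 + 2*t^-1 - t^-2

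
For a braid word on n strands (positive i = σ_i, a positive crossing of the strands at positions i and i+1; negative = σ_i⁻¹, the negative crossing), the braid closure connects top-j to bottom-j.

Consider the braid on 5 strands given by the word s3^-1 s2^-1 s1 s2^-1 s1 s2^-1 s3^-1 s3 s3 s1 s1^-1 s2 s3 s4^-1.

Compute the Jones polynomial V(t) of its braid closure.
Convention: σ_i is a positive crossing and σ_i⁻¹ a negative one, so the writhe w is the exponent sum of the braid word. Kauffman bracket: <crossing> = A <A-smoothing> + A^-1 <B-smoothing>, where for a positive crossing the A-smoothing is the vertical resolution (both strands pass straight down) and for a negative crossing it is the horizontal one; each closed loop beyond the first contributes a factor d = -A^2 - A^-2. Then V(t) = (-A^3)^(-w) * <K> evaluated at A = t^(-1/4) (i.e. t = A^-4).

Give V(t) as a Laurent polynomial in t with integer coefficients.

The presented braid s3^-1 s2^-1 s1 s2^-1 s1 s2^-1 s3^-1 s3 s3 s1 s1^-1 s2 s3 s4^-1 on 5 strands reduces by inverse Markov moves (closure unchanged at each step):
  Destabilize: the word has the form β·s4^-1 where s4^-1 occurs only as the final letter (β ∈ B_4); drop it and the last strand → 4 strands.
  Deconjugate: the word is γ·β·γ⁻¹ with γ = s3^-1 s2^-1 (prefix) and γ⁻¹ = s2 s3 (suffix); strip both.
  Deconjugate: the word is γ·β·γ⁻¹ with γ = s1 (prefix) and γ⁻¹ = s1^-1 (suffix); strip both.
Reduced to β = s2^-1 s1 s2^-1 s3^-1 s3 s3 s1 on 4 strands, 7 crossings.
Compute on β:
First cancel adjacent σ_i σ_i⁻¹ pairs (Reidemeister II — same braid, same closure): s2^-1 s1 s2^-1 s3^-1 s3 s3 s1 → s2^-1 s1 s2^-1 s3 s1.
Braid: s2^-1 s1 s2^-1 s3 s1 on 4 strands, 5 crossings.
Writhe w = (#positive) - (#negative) = 3 - 2 = 1.
Computing the Kauffman bracket via state sum. There are 2^5 = 32 states.
Smooth each crossing (0=||, 1=⌣⌢); contribution A^(Σ sign_k(1-2s_k)) * d^(L-1).
  state 00000: A-exp=+1, loops=4, term = A^1 * d^3
  state 00001: A-exp=-1, loops=3, term = A^-1 * d^2
  state 00010: A-exp=-1, loops=3, term = A^-1 * d^2
  state 00011: A-exp=-3, loops=2, term = A^-3 * d^1
  state 00100: A-exp=+3, loops=3, term = A^3 * d^2
  state 00101: A-exp=+1, loops=2, term = A^1 * d^1
  state 00110: A-exp=+1, loops=2, term = A^1 * d^1
  state 00111: A-exp=-1, loops=1, term = A^-1 * d^0
  state 01000: A-exp=-1, loops=3, term = A^-1 * d^2
  state 01001: A-exp=-3, loops=4, term = A^-3 * d^3
  state 01010: A-exp=-3, loops=2, term = A^-3 * d^1
  state 01011: A-exp=-5, loops=3, term = A^-5 * d^2
  state 01100: A-exp=+1, loops=2, term = A^1 * d^1
  state 01101: A-exp=-1, loops=3, term = A^-1 * d^2
  state 01110: A-exp=-1, loops=1, term = A^-1 * d^0
  state 01111: A-exp=-3, loops=2, term = A^-3 * d^1
  state 10000: A-exp=+3, loops=3, term = A^3 * d^2
  state 10001: A-exp=+1, loops=2, term = A^1 * d^1
  state 10010: A-exp=+1, loops=2, term = A^1 * d^1
  state 10011: A-exp=-1, loops=1, term = A^-1 * d^0
  state 10100: A-exp=+5, loops=4, term = A^5 * d^3
  state 10101: A-exp=+3, loops=3, term = A^3 * d^2
  state 10110: A-exp=+3, loops=3, term = A^3 * d^2
  state 10111: A-exp=+1, loops=2, term = A^1 * d^1
  state 11000: A-exp=+1, loops=2, term = A^1 * d^1
  state 11001: A-exp=-1, loops=3, term = A^-1 * d^2
  state 11010: A-exp=-1, loops=1, term = A^-1 * d^0
  state 11011: A-exp=-3, loops=2, term = A^-3 * d^1
  state 11100: A-exp=+3, loops=3, term = A^3 * d^2
  state 11101: A-exp=+1, loops=2, term = A^1 * d^1
  state 11110: A-exp=+1, loops=2, term = A^1 * d^1
  state 11111: A-exp=-1, loops=1, term = A^-1 * d^0
Collect the terms by A-exponent (count of states per loop number):
Powers of d = -A^2 - A^-2: d^2 = A^4 + 2 + A^-4; d^3 = -A^6 - 3*A^2 - 3*A^-2 - A^-6.
  A^5 * (d^3) = -A^11 - 3*A^7 - 3*A^3 - A^-1
  A^3 * (5*d^2) = 5*A^7 + 10*A^3 + 5*A^-1
  A^1 * (9*d + d^3) = -A^7 - 12*A^3 - 12*A^-1 - A^-5
  A^-1 * (5 + 5*d^2) = 5*A^3 + 15*A^-1 + 5*A^-5
  A^-3 * (4*d + d^3) = -A^3 - 7*A^-1 - 7*A^-5 - A^-9
  A^-5 * (d^2) = A^-1 + 2*A^-5 + A^-9
Summing the groups: <K> = -A^11 + A^7 - A^3 + A^-1 - A^-5
Normalise by the writhe: (-A^3)^(-w) = (-A^3)^(-1) = -A^-3, so f(A) = -A^-3 * <K> = A^8 - A^4 + 1 - A^-4 + A^-8.
Substitute A = t^(-1/4), i.e. A^e → t^(-e/4): V(t) = t^2 - t + 1 - t^-1 + t^-2

Answer: t^2 - t + 1 - t^-1 + t^-2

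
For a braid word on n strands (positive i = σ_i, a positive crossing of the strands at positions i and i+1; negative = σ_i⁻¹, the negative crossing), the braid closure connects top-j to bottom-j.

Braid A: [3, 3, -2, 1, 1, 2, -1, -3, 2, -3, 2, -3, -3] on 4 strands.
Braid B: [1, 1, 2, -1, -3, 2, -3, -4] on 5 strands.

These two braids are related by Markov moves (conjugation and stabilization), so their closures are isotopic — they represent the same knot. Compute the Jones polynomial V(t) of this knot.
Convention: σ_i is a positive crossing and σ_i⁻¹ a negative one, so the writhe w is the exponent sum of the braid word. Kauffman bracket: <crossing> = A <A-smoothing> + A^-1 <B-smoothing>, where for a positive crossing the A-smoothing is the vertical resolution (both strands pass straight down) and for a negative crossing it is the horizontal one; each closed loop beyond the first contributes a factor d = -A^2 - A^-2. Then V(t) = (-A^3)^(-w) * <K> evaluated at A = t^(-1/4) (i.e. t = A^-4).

t^4 - t^3 + t^2 - 2*t + 2 - t^-1 + t^-2

Derivation:
Markov-equivalent braids have isotopic closures, hence identical knot invariants. Strip the Markov moves from each word to reach a common short braid β, then compute V(t) once on β.
Braid A: s3 s3 s2^-1 s1 s1 s2 s1^-1 s3^-1 s2 s3^-1 s2 s3^-1 s3^-1 on 4 strands reduces by inverse Markov moves (closure unchanged at each step):
  Deconjugate: the word is γ·β·γ⁻¹ with γ = s3 (prefix) and γ⁻¹ = s3^-1 (suffix); strip both.
  Deconjugate: the word is γ·β·γ⁻¹ with γ = s3 s2^-1 (prefix) and γ⁻¹ = s2 s3^-1 (suffix); strip both.
Reduced to β = s1 s1 s2 s1^-1 s3^-1 s2 s3^-1 on 4 strands, 7 crossings.
Braid B: s1 s1 s2 s1^-1 s3^-1 s2 s3^-1 s4^-1 on 5 strands reduces by inverse Markov moves (closure unchanged at each step):
  Destabilize: the word has the form β·s4^-1 where s4^-1 occurs only as the final letter (β ∈ B_4); drop it and the last strand → 4 strands.
Reduced to β = s1 s1 s2 s1^-1 s3^-1 s2 s3^-1 on 4 strands, 7 crossings.
Both give the same β = s1 s1 s2 s1^-1 s3^-1 s2 s3^-1 on 4 strands, so one state sum suffices:
Braid: s1 s1 s2 s1^-1 s3^-1 s2 s3^-1 on 4 strands, 7 crossings.
Writhe w = (#positive) - (#negative) = 4 - 3 = 1.
State-sum expansion of <K>. There are 2^7 = 128 states.
Each crossing splits two ways (0=vertical, 1=horizontal). The state's weight is A^(#A-smoothings - #B-smoothings) * d^(loops - 1).
Tabulate the states by total A-exponent and number of loops L (A-exp: L × count):
  A^7: L=3 ×1
  A^5: L=2 ×4, L=4 ×3
  A^3: L=1 ×5, L=3 ×15, L=5 ×1
  A^1: L=2 ×27, L=4 ×8
  A^-1: L=1 ×14, L=3 ×20, L=5 ×1
  A^-3: L=2 ×17, L=4 ×4
  A^-5: L=3 ×7
  A^-7: L=4 ×1
Each group contributes A^e * Σ count * d^(L-1):
Powers of d = -A^2 - A^-2: d^2 = A^4 + 2 + A^-4; d^3 = -A^6 - 3*A^2 - 3*A^-2 - A^-6; d^4 = A^8 + 4*A^4 + 6 + 4*A^-4 + A^-8.
  A^7 * (d^2) = A^11 + 2*A^7 + A^3
  A^5 * (4*d + 3*d^3) = -3*A^11 - 13*A^7 - 13*A^3 - 3*A^-1
  A^3 * (5 + 15*d^2 + d^4) = A^11 + 19*A^7 + 41*A^3 + 19*A^-1 + A^-5
  A^1 * (27*d + 8*d^3) = -8*A^7 - 51*A^3 - 51*A^-1 - 8*A^-5
  A^-1 * (14 + 20*d^2 + d^4) = A^7 + 24*A^3 + 60*A^-1 + 24*A^-5 + A^-9
  A^-3 * (17*d + 4*d^3) = -4*A^3 - 29*A^-1 - 29*A^-5 - 4*A^-9
  A^-5 * (7*d^2) = 7*A^-1 + 14*A^-5 + 7*A^-9
  A^-7 * (d^3) = -A^-1 - 3*A^-5 - 3*A^-9 - A^-13
Summing the groups: <K> = -A^11 + A^7 - 2*A^3 + 2*A^-1 - A^-5 + A^-9 - A^-13
Normalise by the writhe: (-A^3)^(-w) = (-A^3)^(-1) = -A^-3, so f(A) = -A^-3 * <K> = A^8 - A^4 + 2 - 2*A^-4 + A^-8 - A^-12 + A^-16.
Substitute A = t^(-1/4), i.e. A^e → t^(-e/4): V(t) = t^4 - t^3 + t^2 - 2*t + 2 - t^-1 + t^-2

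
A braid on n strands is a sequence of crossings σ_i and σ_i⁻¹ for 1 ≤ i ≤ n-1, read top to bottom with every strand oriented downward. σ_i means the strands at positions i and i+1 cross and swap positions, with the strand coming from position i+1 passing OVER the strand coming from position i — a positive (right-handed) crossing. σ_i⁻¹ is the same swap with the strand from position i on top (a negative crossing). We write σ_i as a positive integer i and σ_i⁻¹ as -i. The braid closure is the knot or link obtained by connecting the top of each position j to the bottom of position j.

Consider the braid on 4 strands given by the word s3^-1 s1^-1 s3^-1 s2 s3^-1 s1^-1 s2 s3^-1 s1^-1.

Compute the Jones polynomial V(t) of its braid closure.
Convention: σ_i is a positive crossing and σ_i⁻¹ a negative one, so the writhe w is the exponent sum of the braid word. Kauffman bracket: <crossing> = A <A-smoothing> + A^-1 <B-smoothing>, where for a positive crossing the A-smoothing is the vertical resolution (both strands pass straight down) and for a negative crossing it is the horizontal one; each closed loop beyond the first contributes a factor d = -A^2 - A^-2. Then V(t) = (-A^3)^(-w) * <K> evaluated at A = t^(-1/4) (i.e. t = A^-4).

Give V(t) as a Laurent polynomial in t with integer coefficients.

1 - 2*t^-1 + 4*t^-2 - 5*t^-3 + 7*t^-4 - 7*t^-5 + 6*t^-6 - 5*t^-7 + 3*t^-8 - t^-9

Derivation:
Braid: s3^-1 s1^-1 s3^-1 s2 s3^-1 s1^-1 s2 s3^-1 s1^-1 on 4 strands, 9 crossings.
Writhe w = (#positive) - (#negative) = 2 - 7 = -5.
Computing the Kauffman bracket via state sum. There are 2^9 = 512 states.
For each crossing: s=0 is the vertical smoothing, s=1 horizontal. Crossing k contributes A^(sign_k * (1 - 2*s_k)); loop factor d = -A^2 - A^-2.
Tabulate the states by total A-exponent and number of loops L (A-exp: L × count):
  A^9: L=7 ×1
  A^7: L=6 ×9
  A^5: L=5 ×36
  A^3: L=4 ×83, L=6 ×1
  A^1: L=3 ×118, L=5 ×8
  A^-1: L=2 ×100, L=4 ×26
  A^-3: L=1 ×41, L=3 ×42, L=5 ×1
  A^-5: L=2 ×31, L=4 ×5
  A^-7: L=3 ×9
  A^-9: L=4 ×1
Each group contributes A^e * Σ count * d^(L-1):
Powers of d = -A^2 - A^-2: d^2 = A^4 + 2 + A^-4; d^3 = -A^6 - 3*A^2 - 3*A^-2 - A^-6; d^4 = A^8 + 4*A^4 + 6 + 4*A^-4 + A^-8; d^5 = -A^10 - 5*A^6 - 10*A^2 - 10*A^-2 - 5*A^-6 - A^-10; d^6 = A^12 + 6*A^8 + 15*A^4 + 20 + 15*A^-4 + 6*A^-8 + A^-12.
  A^9 * (d^6) = A^21 + 6*A^17 + 15*A^13 + 20*A^9 + 15*A^5 + 6*A + A^-3
  A^7 * (9*d^5) = -9*A^17 - 45*A^13 - 90*A^9 - 90*A^5 - 45*A - 9*A^-3
  A^5 * (36*d^4) = 36*A^13 + 144*A^9 + 216*A^5 + 144*A + 36*A^-3
  A^3 * (83*d^3 + d^5) = -A^13 - 88*A^9 - 259*A^5 - 259*A - 88*A^-3 - A^-7
  A^1 * (118*d^2 + 8*d^4) = 8*A^9 + 150*A^5 + 284*A + 150*A^-3 + 8*A^-7
  A^-1 * (100*d + 26*d^3) = -26*A^5 - 178*A - 178*A^-3 - 26*A^-7
  A^-3 * (41 + 42*d^2 + d^4) = A^5 + 46*A + 131*A^-3 + 46*A^-7 + A^-11
  A^-5 * (31*d + 5*d^3) = -5*A - 46*A^-3 - 46*A^-7 - 5*A^-11
  A^-7 * (9*d^2) = 9*A^-3 + 18*A^-7 + 9*A^-11
  A^-9 * (d^3) = -A^-3 - 3*A^-7 - 3*A^-11 - A^-15
Summing the groups: <K> = A^21 - 3*A^17 + 5*A^13 - 6*A^9 + 7*A^5 - 7*A + 5*A^-3 - 4*A^-7 + 2*A^-11 - A^-15
Normalise by the writhe: (-A^3)^(-w) = (-A^3)^(5) = -A^15, so f(A) = -A^15 * <K> = -A^36 + 3*A^32 - 5*A^28 + 6*A^24 - 7*A^20 + 7*A^16 - 5*A^12 + 4*A^8 - 2*A^4 + 1.
Substitute A = t^(-1/4), i.e. A^e → t^(-e/4): V(t) = 1 - 2*t^-1 + 4*t^-2 - 5*t^-3 + 7*t^-4 - 7*t^-5 + 6*t^-6 - 5*t^-7 + 3*t^-8 - t^-9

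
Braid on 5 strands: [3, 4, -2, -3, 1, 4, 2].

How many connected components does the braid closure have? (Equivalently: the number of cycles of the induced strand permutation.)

Track the strand permutation on 5 strands, starting from identity.
  step 1: s3 swaps positions 3,4 -> [1 2 4 3 5]
  step 2: s4 swaps positions 4,5 -> [1 2 4 5 3]
  step 3: s2^-1 swaps positions 2,3 -> [1 4 2 5 3]
  step 4: s3^-1 swaps positions 3,4 -> [1 4 5 2 3]
  step 5: s1 swaps positions 1,2 -> [4 1 5 2 3]
  step 6: s4 swaps positions 4,5 -> [4 1 5 3 2]
  step 7: s2 swaps positions 2,3 -> [4 5 1 3 2]
Final permutation (position -> original strand): [4 5 1 3 2]
Closure components = cycle count of this permutation = 2.

Answer: 2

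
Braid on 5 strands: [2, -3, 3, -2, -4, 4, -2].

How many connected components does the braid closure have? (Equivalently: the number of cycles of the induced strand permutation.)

4

Derivation:
Track the strand permutation on 5 strands, starting from identity.
  step 1: s2 swaps positions 2,3 -> [1 3 2 4 5]
  step 2: s3^-1 swaps positions 3,4 -> [1 3 4 2 5]
  step 3: s3 swaps positions 3,4 -> [1 3 2 4 5]
  step 4: s2^-1 swaps positions 2,3 -> [1 2 3 4 5]
  step 5: s4^-1 swaps positions 4,5 -> [1 2 3 5 4]
  step 6: s4 swaps positions 4,5 -> [1 2 3 4 5]
  step 7: s2^-1 swaps positions 2,3 -> [1 3 2 4 5]
Final permutation (position -> original strand): [1 3 2 4 5]
Closure components = cycle count of this permutation = 4.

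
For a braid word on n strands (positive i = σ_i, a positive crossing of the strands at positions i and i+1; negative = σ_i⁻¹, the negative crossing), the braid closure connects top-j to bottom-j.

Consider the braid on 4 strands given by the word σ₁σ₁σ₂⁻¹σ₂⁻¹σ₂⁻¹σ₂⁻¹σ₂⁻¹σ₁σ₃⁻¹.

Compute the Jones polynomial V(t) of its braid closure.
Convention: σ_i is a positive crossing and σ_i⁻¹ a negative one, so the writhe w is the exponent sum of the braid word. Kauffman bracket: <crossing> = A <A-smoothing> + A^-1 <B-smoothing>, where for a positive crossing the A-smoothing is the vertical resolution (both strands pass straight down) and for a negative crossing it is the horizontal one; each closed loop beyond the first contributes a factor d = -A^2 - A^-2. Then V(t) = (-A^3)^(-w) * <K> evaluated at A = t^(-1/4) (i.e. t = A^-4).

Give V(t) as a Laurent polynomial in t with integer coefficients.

-t^2 + t - 1 + 3*t^-1 - 2*t^-2 + 3*t^-3 - 2*t^-4 + t^-5 - t^-6

Derivation:
The presented braid s1 s1 s2^-1 s2^-1 s2^-1 s2^-1 s2^-1 s1 s3^-1 on 4 strands reduces by inverse Markov moves (closure unchanged at each step):
  Destabilize: the word has the form β·s3^-1 where s3^-1 occurs only as the final letter (β ∈ B_3); drop it and the last strand → 3 strands.
Reduced to β = s1 s1 s2^-1 s2^-1 s2^-1 s2^-1 s2^-1 s1 on 3 strands, 8 crossings.
Compute on β:
Braid: s1 s1 s2^-1 s2^-1 s2^-1 s2^-1 s2^-1 s1 on 3 strands, 8 crossings.
Writhe w = (#positive) - (#negative) = 3 - 5 = -2.
Computing the Kauffman bracket via state sum. There are 2^8 = 256 states.
For each crossing: s=0 is the vertical smoothing, s=1 horizontal. Crossing k contributes A^(sign_k * (1 - 2*s_k)); loop factor d = -A^2 - A^-2.
Tabulate the states by total A-exponent and number of loops L (A-exp: L × count):
  A^8: L=6 ×1
  A^6: L=5 ×8
  A^4: L=4 ×25, L=6 ×3
  A^2: L=3 ×40, L=5 ×15, L=7 ×1
  A^0: L=2 ×35, L=4 ×30, L=6 ×5
  A^-2: L=1 ×15, L=3 ×31, L=5 ×10
  A^-4: L=2 ×18, L=4 ×10
  A^-6: L=3 ×8
  A^-8: L=4 ×1
Each group contributes A^e * Σ count * d^(L-1):
Powers of d = -A^2 - A^-2: d^2 = A^4 + 2 + A^-4; d^3 = -A^6 - 3*A^2 - 3*A^-2 - A^-6; d^4 = A^8 + 4*A^4 + 6 + 4*A^-4 + A^-8; d^5 = -A^10 - 5*A^6 - 10*A^2 - 10*A^-2 - 5*A^-6 - A^-10; d^6 = A^12 + 6*A^8 + 15*A^4 + 20 + 15*A^-4 + 6*A^-8 + A^-12.
  A^8 * (d^5) = -A^18 - 5*A^14 - 10*A^10 - 10*A^6 - 5*A^2 - A^-2
  A^6 * (8*d^4) = 8*A^14 + 32*A^10 + 48*A^6 + 32*A^2 + 8*A^-2
  A^4 * (25*d^3 + 3*d^5) = -3*A^14 - 40*A^10 - 105*A^6 - 105*A^2 - 40*A^-2 - 3*A^-6
  A^2 * (40*d^2 + 15*d^4 + d^6) = A^14 + 21*A^10 + 115*A^6 + 190*A^2 + 115*A^-2 + 21*A^-6 + A^-10
  A^0 * (35*d + 30*d^3 + 5*d^5) = -5*A^10 - 55*A^6 - 175*A^2 - 175*A^-2 - 55*A^-6 - 5*A^-10
  A^-2 * (15 + 31*d^2 + 10*d^4) = 10*A^6 + 71*A^2 + 137*A^-2 + 71*A^-6 + 10*A^-10
  A^-4 * (18*d + 10*d^3) = -10*A^2 - 48*A^-2 - 48*A^-6 - 10*A^-10
  A^-6 * (8*d^2) = 8*A^-2 + 16*A^-6 + 8*A^-10
  A^-8 * (d^3) = -A^-2 - 3*A^-6 - 3*A^-10 - A^-14
Summing the groups: <K> = -A^18 + A^14 - 2*A^10 + 3*A^6 - 2*A^2 + 3*A^-2 - A^-6 + A^-10 - A^-14
Normalise by the writhe: (-A^3)^(-w) = (-A^3)^(2) = A^6, so f(A) = A^6 * <K> = -A^24 + A^20 - 2*A^16 + 3*A^12 - 2*A^8 + 3*A^4 - 1 + A^-4 - A^-8.
Substitute A = t^(-1/4), i.e. A^e → t^(-e/4): V(t) = -t^2 + t - 1 + 3*t^-1 - 2*t^-2 + 3*t^-3 - 2*t^-4 + t^-5 - t^-6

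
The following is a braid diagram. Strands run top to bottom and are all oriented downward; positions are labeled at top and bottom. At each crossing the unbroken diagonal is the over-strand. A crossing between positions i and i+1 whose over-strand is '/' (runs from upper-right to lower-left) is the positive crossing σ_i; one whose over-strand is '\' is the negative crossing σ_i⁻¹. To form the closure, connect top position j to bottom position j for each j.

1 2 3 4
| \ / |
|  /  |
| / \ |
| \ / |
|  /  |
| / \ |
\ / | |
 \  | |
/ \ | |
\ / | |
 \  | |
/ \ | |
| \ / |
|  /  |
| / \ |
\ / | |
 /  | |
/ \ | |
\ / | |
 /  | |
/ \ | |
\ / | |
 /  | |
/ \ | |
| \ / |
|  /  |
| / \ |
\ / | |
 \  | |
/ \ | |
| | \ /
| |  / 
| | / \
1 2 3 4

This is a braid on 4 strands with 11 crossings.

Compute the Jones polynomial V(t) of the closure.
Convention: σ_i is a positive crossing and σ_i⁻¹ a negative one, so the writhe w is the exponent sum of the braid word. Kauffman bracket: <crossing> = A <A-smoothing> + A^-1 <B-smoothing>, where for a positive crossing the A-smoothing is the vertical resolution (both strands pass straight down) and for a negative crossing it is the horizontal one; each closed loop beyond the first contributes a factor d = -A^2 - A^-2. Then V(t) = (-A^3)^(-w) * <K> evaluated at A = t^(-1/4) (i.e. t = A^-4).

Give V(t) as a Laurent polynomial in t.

-t^8 + 2*t^7 - 4*t^6 + 5*t^5 - 5*t^4 + 6*t^3 - 4*t^2 + 3*t - 1

Derivation:
Reading the diagram top to bottom ('/'-over between positions i,i+1 = s_i, '\'-over = s_i^-1): braid word = s2 s2 s1^-1 s1^-1 s2 s1 s1 s1 s2 s1^-1 s3.
The presented braid s2 s2 s1^-1 s1^-1 s2 s1 s1 s1 s2 s1^-1 s3 on 4 strands reduces by inverse Markov moves (closure unchanged at each step):
  Destabilize: the word has the form β·s3 where s3 occurs only as the final letter (β ∈ B_3); drop it and the last strand → 3 strands.
Reduced to β = s2 s2 s1^-1 s1^-1 s2 s1 s1 s1 s2 s1^-1 on 3 strands, 10 crossings.
Compute on β:
Braid: s2 s2 s1^-1 s1^-1 s2 s1 s1 s1 s2 s1^-1 on 3 strands, 10 crossings.
Writhe w = (#positive) - (#negative) = 7 - 3 = 4.
State-sum expansion of <K>. There are 2^10 = 1024 states.
For each crossing: s=0 is the vertical smoothing, s=1 horizontal. Crossing k contributes A^(sign_k * (1 - 2*s_k)); loop factor d = -A^2 - A^-2.
Tabulate the states by total A-exponent and number of loops L (A-exp: L × count):
  A^10: L=4 ×1
  A^8: L=3 ×7, L=5 ×3
  A^6: L=2 ×19, L=4 ×23, L=6 ×3
  A^4: L=1 ×20, L=3 ×75, L=5 ×24, L=7 ×1
  A^2: L=2 ×114, L=4 ×86, L=6 ×10
  A^0: L=1 ×51, L=3 ×155, L=5 ×45, L=7 ×1
  A^-2: L=2 ×102, L=4 ×98, L=6 ×10
  A^-4: L=3 ×89, L=5 ×30, L=7 ×1
  A^-6: L=4 ×41, L=6 ×4
  A^-8: L=5 ×10
  A^-10: L=6 ×1
Each group contributes A^e * Σ count * d^(L-1):
Powers of d = -A^2 - A^-2: d^2 = A^4 + 2 + A^-4; d^3 = -A^6 - 3*A^2 - 3*A^-2 - A^-6; d^4 = A^8 + 4*A^4 + 6 + 4*A^-4 + A^-8; d^5 = -A^10 - 5*A^6 - 10*A^2 - 10*A^-2 - 5*A^-6 - A^-10; d^6 = A^12 + 6*A^8 + 15*A^4 + 20 + 15*A^-4 + 6*A^-8 + A^-12.
  A^10 * (d^3) = -A^16 - 3*A^12 - 3*A^8 - A^4
  A^8 * (7*d^2 + 3*d^4) = 3*A^16 + 19*A^12 + 32*A^8 + 19*A^4 + 3
  A^6 * (19*d + 23*d^3 + 3*d^5) = -3*A^16 - 38*A^12 - 118*A^8 - 118*A^4 - 38 - 3*A^-4
  A^4 * (20 + 75*d^2 + 24*d^4 + d^6) = A^16 + 30*A^12 + 186*A^8 + 334*A^4 + 186 + 30*A^-4 + A^-8
  A^2 * (114*d + 86*d^3 + 10*d^5) = -10*A^12 - 136*A^8 - 472*A^4 - 472 - 136*A^-4 - 10*A^-8
  A^0 * (51 + 155*d^2 + 45*d^4 + d^6) = A^12 + 51*A^8 + 350*A^4 + 651 + 350*A^-4 + 51*A^-8 + A^-12
  A^-2 * (102*d + 98*d^3 + 10*d^5) = -10*A^8 - 148*A^4 - 496 - 496*A^-4 - 148*A^-8 - 10*A^-12
  A^-4 * (89*d^2 + 30*d^4 + d^6) = A^8 + 36*A^4 + 224 + 378*A^-4 + 224*A^-8 + 36*A^-12 + A^-16
  A^-6 * (41*d^3 + 4*d^5) = -4*A^4 - 61 - 163*A^-4 - 163*A^-8 - 61*A^-12 - 4*A^-16
  A^-8 * (10*d^4) = 10 + 40*A^-4 + 60*A^-8 + 40*A^-12 + 10*A^-16
  A^-10 * (d^5) = -1 - 5*A^-4 - 10*A^-8 - 10*A^-12 - 5*A^-16 - A^-20
Summing the groups: <K> = -A^12 + 3*A^8 - 4*A^4 + 6 - 5*A^-4 + 5*A^-8 - 4*A^-12 + 2*A^-16 - A^-20
Normalise by the writhe: (-A^3)^(-w) = (-A^3)^(-4) = A^-12, so f(A) = A^-12 * <K> = -1 + 3*A^-4 - 4*A^-8 + 6*A^-12 - 5*A^-16 + 5*A^-20 - 4*A^-24 + 2*A^-28 - A^-32.
Substitute A = t^(-1/4), i.e. A^e → t^(-e/4): V(t) = -t^8 + 2*t^7 - 4*t^6 + 5*t^5 - 5*t^4 + 6*t^3 - 4*t^2 + 3*t - 1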